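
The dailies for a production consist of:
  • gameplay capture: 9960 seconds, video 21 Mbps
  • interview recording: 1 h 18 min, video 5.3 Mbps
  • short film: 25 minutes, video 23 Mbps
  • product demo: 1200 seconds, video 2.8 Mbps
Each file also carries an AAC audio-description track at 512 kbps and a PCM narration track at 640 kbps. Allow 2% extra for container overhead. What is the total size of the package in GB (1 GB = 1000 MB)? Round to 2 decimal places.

Audio total: 512 + 640 = 1152 kbps = 1.152 Mbps.
gameplay capture: 22.152 Mbps × 9960 s × 1.02 = 225046.6 Mb
interview recording: 6.452 Mbps × 4680 s × 1.02 = 30799.3 Mb
short film: 24.152 Mbps × 1500 s × 1.02 = 36952.6 Mb
product demo: 3.952 Mbps × 1200 s × 1.02 = 4837.2 Mb
Total: 297635.7 Mb = 37204.5 MB.
= 37.20 GB.

37.20 GB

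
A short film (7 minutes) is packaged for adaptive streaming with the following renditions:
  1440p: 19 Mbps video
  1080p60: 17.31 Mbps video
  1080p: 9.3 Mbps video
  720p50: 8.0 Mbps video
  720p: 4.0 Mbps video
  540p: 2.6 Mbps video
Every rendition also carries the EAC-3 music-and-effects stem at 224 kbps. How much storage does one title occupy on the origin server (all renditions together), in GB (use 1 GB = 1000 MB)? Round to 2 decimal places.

7 min = 420 s
Audio: 224 kbps = 0.224 Mbps.
Sum of rendition bitrates: (19+0.224) + (17.31+0.224) + (9.3+0.224) + (8.0+0.224) + (4.0+0.224) + (2.6+0.224) = 61.554 Mbps.
× 420 s = 25,853 Mb = 3,232 MB = 3.232 GB.

3.23 GB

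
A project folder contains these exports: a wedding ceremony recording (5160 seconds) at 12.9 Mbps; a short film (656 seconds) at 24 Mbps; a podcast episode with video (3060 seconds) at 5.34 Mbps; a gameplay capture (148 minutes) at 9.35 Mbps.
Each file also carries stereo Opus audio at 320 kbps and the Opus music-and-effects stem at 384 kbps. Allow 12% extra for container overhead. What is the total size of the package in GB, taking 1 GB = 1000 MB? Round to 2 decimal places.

27.18 GB

Audio total: 320 + 384 = 704 kbps = 0.704 Mbps.
wedding ceremony recording: 13.604 Mbps × 5160 s × 1.12 = 78620.2 Mb
short film: 24.704 Mbps × 656 s × 1.12 = 18150.5 Mb
podcast episode with video: 6.044 Mbps × 3060 s × 1.12 = 20714.0 Mb
gameplay capture: 10.054 Mbps × 8880 s × 1.12 = 99993.1 Mb
Total: 217477.8 Mb = 27184.7 MB.
= 27.18 GB.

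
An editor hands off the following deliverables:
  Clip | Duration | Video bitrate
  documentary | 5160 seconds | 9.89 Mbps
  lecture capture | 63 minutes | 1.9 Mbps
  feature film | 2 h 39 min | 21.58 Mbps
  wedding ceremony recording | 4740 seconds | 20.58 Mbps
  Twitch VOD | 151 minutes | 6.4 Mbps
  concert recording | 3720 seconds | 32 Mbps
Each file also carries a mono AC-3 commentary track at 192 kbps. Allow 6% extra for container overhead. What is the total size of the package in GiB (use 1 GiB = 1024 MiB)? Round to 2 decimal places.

Audio: 192 kbps = 0.192 Mbps.
documentary: 10.082 Mbps × 5160 s × 1.06 = 55144.5 Mb
lecture capture: 2.092 Mbps × 3780 s × 1.06 = 8382.2 Mb
feature film: 21.772 Mbps × 9540 s × 1.06 = 220167.2 Mb
wedding ceremony recording: 20.772 Mbps × 4740 s × 1.06 = 104366.8 Mb
Twitch VOD: 6.592 Mbps × 9060 s × 1.06 = 63306.9 Mb
concert recording: 32.192 Mbps × 3720 s × 1.06 = 126939.5 Mb
Total: 578307.2 Mb = 72288.4 MB.
= 67.32 GiB.

67.32 GiB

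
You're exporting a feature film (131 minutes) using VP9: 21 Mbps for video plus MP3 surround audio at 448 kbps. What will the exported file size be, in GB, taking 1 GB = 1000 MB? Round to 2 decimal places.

21.07 GB

131 min = 7860 s
Audio: 448 kbps = 0.448 Mbps.
Total bitrate: 21 + 0.448 = 21.448 Mbps.
Stream data: 21.448 Mbps × 7860 s = 168581.3 Mb.
168,581 Mb ÷ 8 = 21,073 MB → 21.07 GB.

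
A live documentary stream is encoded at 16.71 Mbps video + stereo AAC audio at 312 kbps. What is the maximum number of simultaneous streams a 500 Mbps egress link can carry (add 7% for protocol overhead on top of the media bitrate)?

27

Audio: 312 kbps = 0.312 Mbps.
Per-viewer media rate: 17.022 Mbps.
On the wire with 7% overhead: 18.214 Mbps.
500 Mbps = 500.0 Mbps; 500.0 / 18.214 = 27.45 → 27 viewers.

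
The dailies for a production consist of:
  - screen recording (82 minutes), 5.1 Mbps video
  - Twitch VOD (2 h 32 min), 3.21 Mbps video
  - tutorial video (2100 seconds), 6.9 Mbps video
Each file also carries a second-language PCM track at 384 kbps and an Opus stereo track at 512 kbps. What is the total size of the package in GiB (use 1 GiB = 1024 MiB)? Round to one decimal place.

Audio total: 384 + 512 = 896 kbps = 0.896 Mbps.
screen recording: 5.996 Mbps × 4920 s = 29500.3 Mb
Twitch VOD: 4.106 Mbps × 9120 s = 37446.7 Mb
tutorial video: 7.796 Mbps × 2100 s = 16371.6 Mb
Total: 83318.6 Mb = 10414.8 MB.
= 9.700 GiB.

9.7 GiB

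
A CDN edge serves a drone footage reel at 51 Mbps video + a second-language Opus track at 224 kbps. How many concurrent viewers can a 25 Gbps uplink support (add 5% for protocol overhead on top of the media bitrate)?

Audio: 224 kbps = 0.224 Mbps.
Per-viewer media rate: 51.224 Mbps.
On the wire with 5% overhead: 53.785 Mbps.
25 Gbps = 25,000 Mbps; 25,000 / 53.785 = 464.81 → 464 viewers.

464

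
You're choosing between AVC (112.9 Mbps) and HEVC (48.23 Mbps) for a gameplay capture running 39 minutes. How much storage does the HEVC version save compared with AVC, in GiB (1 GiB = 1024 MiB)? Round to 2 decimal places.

17.62 GiB

39 min = 2340 s
AVC: 112.900 Mbps × 2340 s = 264186.0 Mb = 30.755 GiB.
HEVC: 48.230 Mbps × 2340 s = 112858.2 Mb = 13.138 GiB.
Saving: 30.755 − 13.138 = 17.617 GiB.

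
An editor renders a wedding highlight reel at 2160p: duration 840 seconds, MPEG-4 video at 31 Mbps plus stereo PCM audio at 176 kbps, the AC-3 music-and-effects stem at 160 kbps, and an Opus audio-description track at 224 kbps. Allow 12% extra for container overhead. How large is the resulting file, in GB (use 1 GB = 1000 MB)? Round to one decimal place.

Audio total: 176 + 160 + 224 = 560 kbps = 0.560 Mbps.
Total bitrate: 31 + 0.560 = 31.560 Mbps.
Stream data: 31.560 Mbps × 840 s = 26510.4 Mb.
With 12% container overhead: ×1.12.
29,692 Mb ÷ 8 = 3,711 MB → 3.711 GB.

3.7 GB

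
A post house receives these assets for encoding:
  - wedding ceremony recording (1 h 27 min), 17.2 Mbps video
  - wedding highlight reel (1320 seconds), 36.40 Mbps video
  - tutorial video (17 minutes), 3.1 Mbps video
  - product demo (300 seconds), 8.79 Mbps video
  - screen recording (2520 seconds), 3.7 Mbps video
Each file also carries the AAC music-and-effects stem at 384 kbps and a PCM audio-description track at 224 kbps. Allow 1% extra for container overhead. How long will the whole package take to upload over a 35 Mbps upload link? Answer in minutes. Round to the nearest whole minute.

Audio total: 384 + 224 = 608 kbps = 0.608 Mbps.
wedding ceremony recording: 17.808 Mbps × 5220 s × 1.01 = 93887.3 Mb
wedding highlight reel: 37.008 Mbps × 1320 s × 1.01 = 49339.1 Mb
tutorial video: 3.708 Mbps × 1020 s × 1.01 = 3820.0 Mb
product demo: 9.398 Mbps × 300 s × 1.01 = 2847.6 Mb
screen recording: 4.308 Mbps × 2520 s × 1.01 = 10964.7 Mb
Total: 160858.7 Mb = 20107.3 MB.
At 35 Mbps: 160858.7 / 35 = 4596 s ≈ 76.6 minutes.

77 minutes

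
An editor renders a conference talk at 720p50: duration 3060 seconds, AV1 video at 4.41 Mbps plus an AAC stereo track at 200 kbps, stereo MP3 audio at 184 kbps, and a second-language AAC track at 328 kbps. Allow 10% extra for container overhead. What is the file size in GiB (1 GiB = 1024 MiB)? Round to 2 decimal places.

Audio total: 200 + 184 + 328 = 712 kbps = 0.712 Mbps.
Total bitrate: 4.41 + 0.712 = 5.122 Mbps.
Stream data: 5.122 Mbps × 3060 s = 15673.3 Mb.
With 10% container overhead: ×1.10.
17,241 Mb = 2,155,081,500 bytes ÷ 1,073,741,824 = 2.007 GiB.

2.01 GiB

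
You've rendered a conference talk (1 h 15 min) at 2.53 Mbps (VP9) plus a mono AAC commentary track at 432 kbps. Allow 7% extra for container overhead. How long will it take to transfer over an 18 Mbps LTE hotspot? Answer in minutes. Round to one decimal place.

13.2 minutes

1 h 15 min = 75 min = 4500 s
Audio: 432 kbps = 0.432 Mbps.
Total bitrate: 2.962 Mbps.
File: 2.962 Mbps × 4500 s = 13329.0 Mb.
With 7% container overhead: ×1.07. → 14262.0 Mb.
At 18 Mbps: 14262.0 / 18 = 792.3 s ≈ 13.2 minutes.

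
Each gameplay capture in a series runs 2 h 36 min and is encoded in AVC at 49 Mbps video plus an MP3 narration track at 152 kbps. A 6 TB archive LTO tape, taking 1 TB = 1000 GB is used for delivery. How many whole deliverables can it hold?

104

2 h 36 min = 156 min = 9360 s
Audio: 152 kbps = 0.152 Mbps.
Total bitrate: 49.152 Mbps.
Per item: 49.152 Mbps × 9360 s = 460,063 Mb = 57,508 MB.
Capacity: 6 TB = 48,000,000 Mb; 104.33 items → 104 complete.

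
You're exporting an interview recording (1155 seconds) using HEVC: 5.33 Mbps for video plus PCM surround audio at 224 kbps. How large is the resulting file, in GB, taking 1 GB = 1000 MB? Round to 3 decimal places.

Audio: 224 kbps = 0.224 Mbps.
Total bitrate: 5.33 + 0.224 = 5.554 Mbps.
Stream data: 5.554 Mbps × 1155 s = 6414.9 Mb.
6,415 Mb ÷ 8 = 801.9 MB → 0.8019 GB.

0.802 GB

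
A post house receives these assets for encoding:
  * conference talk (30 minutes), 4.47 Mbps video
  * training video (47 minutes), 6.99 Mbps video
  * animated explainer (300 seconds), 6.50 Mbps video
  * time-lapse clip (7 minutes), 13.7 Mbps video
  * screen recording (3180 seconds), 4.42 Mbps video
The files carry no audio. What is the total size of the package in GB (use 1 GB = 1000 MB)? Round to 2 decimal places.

6.19 GB

conference talk: 4.470 Mbps × 1800 s = 8046.0 Mb
training video: 6.990 Mbps × 2820 s = 19711.8 Mb
animated explainer: 6.500 Mbps × 300 s = 1950.0 Mb
time-lapse clip: 13.700 Mbps × 420 s = 5754.0 Mb
screen recording: 4.420 Mbps × 3180 s = 14055.6 Mb
Total: 49517.4 Mb = 6189.7 MB.
= 6.190 GB.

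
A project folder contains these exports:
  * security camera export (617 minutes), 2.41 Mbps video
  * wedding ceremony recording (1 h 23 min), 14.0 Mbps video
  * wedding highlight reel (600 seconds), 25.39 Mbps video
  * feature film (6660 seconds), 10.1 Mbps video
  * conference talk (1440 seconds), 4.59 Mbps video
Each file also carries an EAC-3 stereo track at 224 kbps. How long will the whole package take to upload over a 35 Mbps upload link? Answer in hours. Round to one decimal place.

2.1 hours

Audio: 224 kbps = 0.224 Mbps.
security camera export: 2.634 Mbps × 37020 s = 97510.7 Mb
wedding ceremony recording: 14.224 Mbps × 4980 s = 70835.5 Mb
wedding highlight reel: 25.614 Mbps × 600 s = 15368.4 Mb
feature film: 10.324 Mbps × 6660 s = 68757.8 Mb
conference talk: 4.814 Mbps × 1440 s = 6932.2 Mb
Total: 259404.6 Mb = 32425.6 MB.
At 35 Mbps: 259404.6 / 35 = 7412 s ≈ 2.06 hours.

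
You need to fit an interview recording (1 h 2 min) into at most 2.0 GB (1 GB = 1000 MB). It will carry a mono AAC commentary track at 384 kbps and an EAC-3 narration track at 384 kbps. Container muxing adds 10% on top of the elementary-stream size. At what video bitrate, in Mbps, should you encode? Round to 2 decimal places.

3.14 Mbps

Budget: 2.0 GB = 16000.0 Mb.
Stream payload after overhead: 16000.0 / 1.10 = 14545.5 Mb.
1 h 2 min = 62 min = 3720 s
Total bitrate budget: 14545.5 Mb / 3720 s = 3.910 Mbps.
Audio total: 384 + 384 = 768 kbps = 0.768 Mbps.
Video: 3.910 − 0.768 = 3.142 Mbps.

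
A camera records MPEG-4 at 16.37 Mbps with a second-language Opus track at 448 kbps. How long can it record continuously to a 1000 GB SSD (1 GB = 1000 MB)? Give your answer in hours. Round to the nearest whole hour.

132 hours

Audio: 448 kbps = 0.448 Mbps.
Total bitrate: 16.37 + 0.448 = 16.818 Mbps.
Capacity: 1000 GB = 8,000,000 Mb.
Recording time: 8,000,000 / 16.818 = 475,681 s ≈ 132 hours.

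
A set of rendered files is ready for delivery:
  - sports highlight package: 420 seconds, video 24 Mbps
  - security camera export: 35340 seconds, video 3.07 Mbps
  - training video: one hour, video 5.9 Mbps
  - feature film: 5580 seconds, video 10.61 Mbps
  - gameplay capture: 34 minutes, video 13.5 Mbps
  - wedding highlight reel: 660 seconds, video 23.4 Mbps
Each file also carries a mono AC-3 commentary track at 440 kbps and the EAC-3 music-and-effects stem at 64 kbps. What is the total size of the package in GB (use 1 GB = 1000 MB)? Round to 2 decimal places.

33.25 GB

Audio total: 440 + 64 = 504 kbps = 0.504 Mbps.
sports highlight package: 24.504 Mbps × 420 s = 10291.7 Mb
security camera export: 3.574 Mbps × 35340 s = 126305.2 Mb
training video: 6.404 Mbps × 3600 s = 23054.4 Mb
feature film: 11.114 Mbps × 5580 s = 62016.1 Mb
gameplay capture: 14.004 Mbps × 2040 s = 28568.2 Mb
wedding highlight reel: 23.904 Mbps × 660 s = 15776.6 Mb
Total: 266012.2 Mb = 33251.5 MB.
= 33.25 GB.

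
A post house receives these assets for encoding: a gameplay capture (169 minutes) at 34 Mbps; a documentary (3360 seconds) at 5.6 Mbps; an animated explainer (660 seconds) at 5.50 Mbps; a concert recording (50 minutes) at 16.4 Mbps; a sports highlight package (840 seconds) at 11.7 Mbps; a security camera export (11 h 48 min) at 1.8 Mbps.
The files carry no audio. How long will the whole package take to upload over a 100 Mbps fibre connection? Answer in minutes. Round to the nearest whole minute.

gameplay capture: 34.000 Mbps × 10140 s = 344760.0 Mb
documentary: 5.600 Mbps × 3360 s = 18816.0 Mb
animated explainer: 5.500 Mbps × 660 s = 3630.0 Mb
concert recording: 16.400 Mbps × 3000 s = 49200.0 Mb
sports highlight package: 11.700 Mbps × 840 s = 9828.0 Mb
security camera export: 1.800 Mbps × 42480 s = 76464.0 Mb
Total: 502698.0 Mb = 62837.2 MB.
At 100 Mbps: 502698.0 / 100 = 5027 s ≈ 83.8 minutes.

84 minutes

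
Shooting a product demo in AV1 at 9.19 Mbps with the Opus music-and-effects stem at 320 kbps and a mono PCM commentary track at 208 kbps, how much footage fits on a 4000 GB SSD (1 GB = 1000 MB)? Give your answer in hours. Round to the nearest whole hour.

Audio total: 320 + 208 = 528 kbps = 0.528 Mbps.
Total bitrate: 9.19 + 0.528 = 9.718 Mbps.
Capacity: 4000 GB = 32,000,000 Mb.
Recording time: 32,000,000 / 9.718 = 3,292,859 s ≈ 915 hours.

915 hours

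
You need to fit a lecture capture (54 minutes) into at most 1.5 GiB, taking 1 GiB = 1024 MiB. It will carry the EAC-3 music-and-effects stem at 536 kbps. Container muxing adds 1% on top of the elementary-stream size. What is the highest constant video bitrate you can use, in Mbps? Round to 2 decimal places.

3.40 Mbps

Budget: 1.5 GiB = 12884.9 Mb.
Stream payload after overhead: 12884.9 / 1.01 = 12757.3 Mb.
54 min = 3240 s
Total bitrate budget: 12757.3 Mb / 3240 s = 3.937 Mbps.
Audio: 536 kbps = 0.536 Mbps.
Video: 3.937 − 0.536 = 3.401 Mbps.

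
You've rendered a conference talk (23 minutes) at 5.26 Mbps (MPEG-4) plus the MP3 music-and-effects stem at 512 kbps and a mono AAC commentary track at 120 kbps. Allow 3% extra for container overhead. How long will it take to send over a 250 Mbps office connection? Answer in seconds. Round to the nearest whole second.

33 seconds

23 min = 1380 s
Audio total: 512 + 120 = 632 kbps = 0.632 Mbps.
Total bitrate: 5.892 Mbps.
File: 5.892 Mbps × 1380 s = 8131.0 Mb.
With 3% container overhead: ×1.03. → 8374.9 Mb.
At 250 Mbps: 8374.9 / 250 = 33.5 s ≈ 33.5 seconds.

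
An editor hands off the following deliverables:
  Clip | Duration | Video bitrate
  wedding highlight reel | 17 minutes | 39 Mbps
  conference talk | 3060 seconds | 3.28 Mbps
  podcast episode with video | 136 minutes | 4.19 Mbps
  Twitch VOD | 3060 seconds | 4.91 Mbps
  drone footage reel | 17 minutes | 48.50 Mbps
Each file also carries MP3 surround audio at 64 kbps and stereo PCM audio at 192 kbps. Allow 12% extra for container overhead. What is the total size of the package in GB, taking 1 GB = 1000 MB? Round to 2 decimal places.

21.38 GB

Audio total: 64 + 192 = 256 kbps = 0.256 Mbps.
wedding highlight reel: 39.256 Mbps × 1020 s × 1.12 = 44846.1 Mb
conference talk: 3.536 Mbps × 3060 s × 1.12 = 12118.6 Mb
podcast episode with video: 4.446 Mbps × 8160 s × 1.12 = 40632.9 Mb
Twitch VOD: 5.166 Mbps × 3060 s × 1.12 = 17704.9 Mb
drone footage reel: 48.756 Mbps × 1020 s × 1.12 = 55698.9 Mb
Total: 171001.3 Mb = 21375.2 MB.
= 21.38 GB.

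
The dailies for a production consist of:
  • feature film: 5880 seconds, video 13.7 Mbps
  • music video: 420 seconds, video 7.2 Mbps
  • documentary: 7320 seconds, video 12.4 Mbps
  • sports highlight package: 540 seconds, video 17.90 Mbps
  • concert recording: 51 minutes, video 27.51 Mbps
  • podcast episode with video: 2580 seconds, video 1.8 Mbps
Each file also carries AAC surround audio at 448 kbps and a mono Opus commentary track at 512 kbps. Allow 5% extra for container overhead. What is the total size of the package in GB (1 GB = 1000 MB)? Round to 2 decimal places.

38.30 GB

Audio total: 448 + 512 = 960 kbps = 0.960 Mbps.
feature film: 14.660 Mbps × 5880 s × 1.05 = 90510.8 Mb
music video: 8.160 Mbps × 420 s × 1.05 = 3598.6 Mb
documentary: 13.360 Mbps × 7320 s × 1.05 = 102685.0 Mb
sports highlight package: 18.860 Mbps × 540 s × 1.05 = 10693.6 Mb
concert recording: 28.470 Mbps × 3060 s × 1.05 = 91474.1 Mb
podcast episode with video: 2.760 Mbps × 2580 s × 1.05 = 7476.8 Mb
Total: 306438.9 Mb = 38304.9 MB.
= 38.30 GB.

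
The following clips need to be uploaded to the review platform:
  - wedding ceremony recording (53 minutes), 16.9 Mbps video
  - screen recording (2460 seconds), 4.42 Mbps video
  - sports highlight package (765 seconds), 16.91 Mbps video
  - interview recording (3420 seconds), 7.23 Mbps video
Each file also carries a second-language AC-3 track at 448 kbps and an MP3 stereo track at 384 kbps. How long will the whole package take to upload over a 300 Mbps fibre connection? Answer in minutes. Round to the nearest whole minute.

6 minutes

Audio total: 448 + 384 = 832 kbps = 0.832 Mbps.
wedding ceremony recording: 17.732 Mbps × 3180 s = 56387.8 Mb
screen recording: 5.252 Mbps × 2460 s = 12919.9 Mb
sports highlight package: 17.742 Mbps × 765 s = 13572.6 Mb
interview recording: 8.062 Mbps × 3420 s = 27572.0 Mb
Total: 110452.4 Mb = 13806.5 MB.
At 300 Mbps: 110452.4 / 300 = 368 s ≈ 6.14 minutes.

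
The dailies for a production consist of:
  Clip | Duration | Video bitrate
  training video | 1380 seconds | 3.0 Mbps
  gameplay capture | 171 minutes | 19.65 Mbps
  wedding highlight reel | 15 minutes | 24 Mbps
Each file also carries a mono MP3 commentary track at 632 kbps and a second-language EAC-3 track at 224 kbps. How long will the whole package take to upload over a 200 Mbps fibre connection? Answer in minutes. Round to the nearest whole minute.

20 minutes

Audio total: 632 + 224 = 856 kbps = 0.856 Mbps.
training video: 3.856 Mbps × 1380 s = 5321.3 Mb
gameplay capture: 20.506 Mbps × 10260 s = 210391.6 Mb
wedding highlight reel: 24.856 Mbps × 900 s = 22370.4 Mb
Total: 238083.2 Mb = 29760.4 MB.
At 200 Mbps: 238083.2 / 200 = 1190 s ≈ 19.8 minutes.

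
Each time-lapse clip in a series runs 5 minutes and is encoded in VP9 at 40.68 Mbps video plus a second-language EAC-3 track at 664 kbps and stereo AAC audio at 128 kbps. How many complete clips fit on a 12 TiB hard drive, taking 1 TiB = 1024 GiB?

8483

5 min = 300 s
Audio total: 664 + 128 = 792 kbps = 0.792 Mbps.
Total bitrate: 41.472 Mbps.
Per item: 41.472 Mbps × 300 s = 12,442 Mb = 1,555 MB.
Capacity: 12 TiB = 105,553,116 Mb; 8483.89 items → 8483 complete.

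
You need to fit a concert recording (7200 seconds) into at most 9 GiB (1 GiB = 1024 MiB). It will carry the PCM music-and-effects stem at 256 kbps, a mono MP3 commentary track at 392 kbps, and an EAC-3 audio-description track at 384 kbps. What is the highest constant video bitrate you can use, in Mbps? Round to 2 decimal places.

Budget: 9 GiB = 77309.4 Mb.
Total bitrate budget: 77309.4 Mb / 7200 s = 10.737 Mbps.
Audio total: 256 + 392 + 384 = 1032 kbps = 1.032 Mbps.
Video: 10.737 − 1.032 = 9.705 Mbps.

9.71 Mbps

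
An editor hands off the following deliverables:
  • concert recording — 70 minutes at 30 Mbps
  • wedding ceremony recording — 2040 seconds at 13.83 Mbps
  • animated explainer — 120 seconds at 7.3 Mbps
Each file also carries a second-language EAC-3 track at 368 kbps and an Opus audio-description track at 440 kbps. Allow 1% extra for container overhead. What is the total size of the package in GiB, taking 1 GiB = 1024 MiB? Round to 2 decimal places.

Audio total: 368 + 440 = 808 kbps = 0.808 Mbps.
concert recording: 30.808 Mbps × 4200 s × 1.01 = 130687.5 Mb
wedding ceremony recording: 14.638 Mbps × 2040 s × 1.01 = 30160.1 Mb
animated explainer: 8.108 Mbps × 120 s × 1.01 = 982.7 Mb
Total: 161830.4 Mb = 20228.8 MB.
= 18.84 GiB.

18.84 GiB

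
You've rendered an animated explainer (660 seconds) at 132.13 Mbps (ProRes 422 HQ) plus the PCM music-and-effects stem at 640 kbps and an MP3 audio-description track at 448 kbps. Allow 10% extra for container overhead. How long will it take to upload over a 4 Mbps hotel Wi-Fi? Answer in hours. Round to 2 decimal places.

Audio total: 640 + 448 = 1088 kbps = 1.088 Mbps.
Total bitrate: 133.218 Mbps.
File: 133.218 Mbps × 660 s = 87923.9 Mb.
With 10% container overhead: ×1.10. → 96716.3 Mb.
At 4 Mbps: 96716.3 / 4 = 24179.1 s ≈ 6.72 hours.

6.72 hours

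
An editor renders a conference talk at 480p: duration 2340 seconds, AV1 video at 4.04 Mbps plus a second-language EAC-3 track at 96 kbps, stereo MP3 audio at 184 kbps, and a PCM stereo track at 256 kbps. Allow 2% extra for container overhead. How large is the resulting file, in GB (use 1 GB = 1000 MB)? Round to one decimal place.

1.4 GB

Audio total: 96 + 184 + 256 = 536 kbps = 0.536 Mbps.
Total bitrate: 4.04 + 0.536 = 4.576 Mbps.
Stream data: 4.576 Mbps × 2340 s = 10707.8 Mb.
With 2% container overhead: ×1.02.
10,922 Mb ÷ 8 = 1,365 MB → 1.365 GB.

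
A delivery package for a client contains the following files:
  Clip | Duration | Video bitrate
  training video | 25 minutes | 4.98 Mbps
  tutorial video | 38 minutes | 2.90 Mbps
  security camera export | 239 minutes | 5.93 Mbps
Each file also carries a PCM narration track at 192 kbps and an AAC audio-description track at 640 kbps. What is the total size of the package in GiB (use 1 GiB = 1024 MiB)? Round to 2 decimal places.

Audio total: 192 + 640 = 832 kbps = 0.832 Mbps.
training video: 5.812 Mbps × 1500 s = 8718.0 Mb
tutorial video: 3.732 Mbps × 2280 s = 8509.0 Mb
security camera export: 6.762 Mbps × 14340 s = 96967.1 Mb
Total: 114194.0 Mb = 14274.3 MB.
= 13.29 GiB.

13.29 GiB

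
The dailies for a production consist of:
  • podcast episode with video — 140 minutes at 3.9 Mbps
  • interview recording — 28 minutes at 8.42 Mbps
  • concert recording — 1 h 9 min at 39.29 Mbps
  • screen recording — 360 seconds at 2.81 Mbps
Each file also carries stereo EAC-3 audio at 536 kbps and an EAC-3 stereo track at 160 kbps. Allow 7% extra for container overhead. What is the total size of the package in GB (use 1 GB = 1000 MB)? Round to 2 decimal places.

Audio total: 536 + 160 = 696 kbps = 0.696 Mbps.
podcast episode with video: 4.596 Mbps × 8400 s × 1.07 = 41308.8 Mb
interview recording: 9.116 Mbps × 1680 s × 1.07 = 16386.9 Mb
concert recording: 39.986 Mbps × 4140 s × 1.07 = 177130.0 Mb
screen recording: 3.506 Mbps × 360 s × 1.07 = 1350.5 Mb
Total: 236176.3 Mb = 29522.0 MB.
= 29.52 GB.

29.52 GB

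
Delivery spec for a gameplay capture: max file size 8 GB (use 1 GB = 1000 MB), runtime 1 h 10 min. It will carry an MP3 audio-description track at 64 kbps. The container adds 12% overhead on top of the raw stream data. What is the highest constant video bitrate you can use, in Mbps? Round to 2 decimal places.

Budget: 8 GB = 64000.0 Mb.
Stream payload after overhead: 64000.0 / 1.12 = 57142.9 Mb.
1 h 10 min = 70 min = 4200 s
Total bitrate budget: 57142.9 Mb / 4200 s = 13.605 Mbps.
Audio: 64 kbps = 0.064 Mbps.
Video: 13.605 − 0.064 = 13.541 Mbps.

13.54 Mbps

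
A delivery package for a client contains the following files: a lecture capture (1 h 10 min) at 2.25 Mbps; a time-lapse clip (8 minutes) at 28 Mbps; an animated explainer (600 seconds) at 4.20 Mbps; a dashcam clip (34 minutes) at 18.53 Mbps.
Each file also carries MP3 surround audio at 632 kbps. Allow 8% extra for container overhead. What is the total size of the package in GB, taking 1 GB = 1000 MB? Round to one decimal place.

9.2 GB

Audio: 632 kbps = 0.632 Mbps.
lecture capture: 2.882 Mbps × 4200 s × 1.08 = 13072.8 Mb
time-lapse clip: 28.632 Mbps × 480 s × 1.08 = 14842.8 Mb
animated explainer: 4.832 Mbps × 600 s × 1.08 = 3131.1 Mb
dashcam clip: 19.162 Mbps × 2040 s × 1.08 = 42217.7 Mb
Total: 73264.4 Mb = 9158.1 MB.
= 9.158 GB.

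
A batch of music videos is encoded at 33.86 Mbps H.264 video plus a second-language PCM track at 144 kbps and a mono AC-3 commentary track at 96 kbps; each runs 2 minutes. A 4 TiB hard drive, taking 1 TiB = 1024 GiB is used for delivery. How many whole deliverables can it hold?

2 min = 120 s
Audio total: 144 + 96 = 240 kbps = 0.240 Mbps.
Total bitrate: 34.100 Mbps.
Per item: 34.100 Mbps × 120 s = 4,092 Mb = 511.5 MB.
Capacity: 4 TiB = 35,184,372 Mb; 8598.33 items → 8598 complete.

8598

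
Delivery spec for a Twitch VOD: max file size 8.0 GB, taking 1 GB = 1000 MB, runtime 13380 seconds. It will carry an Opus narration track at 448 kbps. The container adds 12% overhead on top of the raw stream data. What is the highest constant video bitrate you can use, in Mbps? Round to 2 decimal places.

Budget: 8.0 GB = 64000.0 Mb.
Stream payload after overhead: 64000.0 / 1.12 = 57142.9 Mb.
Total bitrate budget: 57142.9 Mb / 13380 s = 4.271 Mbps.
Audio: 448 kbps = 0.448 Mbps.
Video: 4.271 − 0.448 = 3.823 Mbps.

3.82 Mbps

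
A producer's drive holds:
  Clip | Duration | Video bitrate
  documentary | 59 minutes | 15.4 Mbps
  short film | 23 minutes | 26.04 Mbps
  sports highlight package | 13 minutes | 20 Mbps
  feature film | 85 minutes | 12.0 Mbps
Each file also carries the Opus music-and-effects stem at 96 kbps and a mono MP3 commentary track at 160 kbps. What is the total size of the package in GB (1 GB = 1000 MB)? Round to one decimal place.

21.3 GB

Audio total: 96 + 160 = 256 kbps = 0.256 Mbps.
documentary: 15.656 Mbps × 3540 s = 55422.2 Mb
short film: 26.296 Mbps × 1380 s = 36288.5 Mb
sports highlight package: 20.256 Mbps × 780 s = 15799.7 Mb
feature film: 12.256 Mbps × 5100 s = 62505.6 Mb
Total: 170016.0 Mb = 21252.0 MB.
= 21.25 GB.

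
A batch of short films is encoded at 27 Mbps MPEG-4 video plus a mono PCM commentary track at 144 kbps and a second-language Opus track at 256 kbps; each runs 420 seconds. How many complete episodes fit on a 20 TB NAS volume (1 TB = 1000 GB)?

Audio total: 144 + 256 = 400 kbps = 0.400 Mbps.
Total bitrate: 27.400 Mbps.
Per item: 27.400 Mbps × 420 s = 11,508 Mb = 1,438 MB.
Capacity: 20 TB = 160,000,000 Mb; 13903.37 items → 13903 complete.

13903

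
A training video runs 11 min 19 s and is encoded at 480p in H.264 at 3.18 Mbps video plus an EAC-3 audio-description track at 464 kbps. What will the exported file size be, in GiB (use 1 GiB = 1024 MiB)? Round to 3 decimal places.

0.288 GiB

11 min 19 s = 679 s
Audio: 464 kbps = 0.464 Mbps.
Total bitrate: 3.18 + 0.464 = 3.644 Mbps.
Stream data: 3.644 Mbps × 679 s = 2474.3 Mb.
2,474 Mb = 309,284,500 bytes ÷ 1,073,741,824 = 0.288 GiB.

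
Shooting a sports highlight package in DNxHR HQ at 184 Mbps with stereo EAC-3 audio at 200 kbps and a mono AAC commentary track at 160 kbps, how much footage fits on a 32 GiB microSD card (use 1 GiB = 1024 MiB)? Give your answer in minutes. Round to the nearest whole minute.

Audio total: 200 + 160 = 360 kbps = 0.360 Mbps.
Total bitrate: 184 + 0.360 = 184.360 Mbps.
Capacity: 32 GiB = 274,878 Mb.
Recording time: 274,878 / 184.360 = 1,491 s ≈ 24.8 minutes.

25 minutes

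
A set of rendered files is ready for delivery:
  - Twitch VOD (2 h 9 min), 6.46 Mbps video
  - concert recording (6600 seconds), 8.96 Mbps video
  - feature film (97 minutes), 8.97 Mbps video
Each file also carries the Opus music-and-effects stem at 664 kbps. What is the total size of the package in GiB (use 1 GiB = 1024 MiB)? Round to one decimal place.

20.3 GiB

Audio: 664 kbps = 0.664 Mbps.
Twitch VOD: 7.124 Mbps × 7740 s = 55139.8 Mb
concert recording: 9.624 Mbps × 6600 s = 63518.4 Mb
feature film: 9.634 Mbps × 5820 s = 56069.9 Mb
Total: 174728.0 Mb = 21841.0 MB.
= 20.34 GiB.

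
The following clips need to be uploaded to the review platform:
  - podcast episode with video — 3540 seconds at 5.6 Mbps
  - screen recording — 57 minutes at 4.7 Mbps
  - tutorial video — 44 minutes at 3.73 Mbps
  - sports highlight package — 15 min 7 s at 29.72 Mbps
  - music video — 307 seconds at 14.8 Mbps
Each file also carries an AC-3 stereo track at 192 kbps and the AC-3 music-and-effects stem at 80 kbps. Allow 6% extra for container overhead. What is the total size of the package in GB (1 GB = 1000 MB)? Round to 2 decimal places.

10.62 GB

Audio total: 192 + 80 = 272 kbps = 0.272 Mbps.
podcast episode with video: 5.872 Mbps × 3540 s × 1.06 = 22034.1 Mb
screen recording: 4.972 Mbps × 3420 s × 1.06 = 18024.5 Mb
tutorial video: 4.002 Mbps × 2640 s × 1.06 = 11199.2 Mb
sports highlight package: 29.992 Mbps × 907 s × 1.06 = 28834.9 Mb
music video: 15.072 Mbps × 307 s × 1.06 = 4904.7 Mb
Total: 84997.4 Mb = 10624.7 MB.
= 10.62 GB.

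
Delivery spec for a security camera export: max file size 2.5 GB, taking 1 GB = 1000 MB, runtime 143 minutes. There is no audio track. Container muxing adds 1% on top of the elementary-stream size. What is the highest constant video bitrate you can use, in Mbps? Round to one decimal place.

2.3 Mbps

Budget: 2.5 GB = 20000.0 Mb.
Stream payload after overhead: 20000.0 / 1.01 = 19802.0 Mb.
143 min = 8580 s
Total bitrate budget: 19802.0 Mb / 8580 s = 2.308 Mbps.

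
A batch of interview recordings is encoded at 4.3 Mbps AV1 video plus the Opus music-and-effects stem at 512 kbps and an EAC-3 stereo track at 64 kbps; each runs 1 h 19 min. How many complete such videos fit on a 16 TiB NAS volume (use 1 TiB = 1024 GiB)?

6089

1 h 19 min = 79 min = 4740 s
Audio total: 512 + 64 = 576 kbps = 0.576 Mbps.
Total bitrate: 4.876 Mbps.
Per item: 4.876 Mbps × 4740 s = 23,112 Mb = 2,889 MB.
Capacity: 16 TiB = 140,737,488 Mb; 6089.31 items → 6089 complete.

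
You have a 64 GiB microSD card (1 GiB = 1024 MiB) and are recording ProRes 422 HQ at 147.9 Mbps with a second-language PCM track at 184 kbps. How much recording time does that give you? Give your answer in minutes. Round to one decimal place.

61.9 minutes

Audio: 184 kbps = 0.184 Mbps.
Total bitrate: 147.9 + 0.184 = 148.084 Mbps.
Capacity: 64 GiB = 549,756 Mb.
Recording time: 549,756 / 148.084 = 3,712 s ≈ 61.9 minutes.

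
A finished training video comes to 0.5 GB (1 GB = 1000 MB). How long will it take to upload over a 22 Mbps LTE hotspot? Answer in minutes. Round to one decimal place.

File: 0.5 GB = 4000.0 Mb.
At 22 Mbps: 4000.0 / 22 = 181.8 s ≈ 3.03 minutes.

3.0 minutes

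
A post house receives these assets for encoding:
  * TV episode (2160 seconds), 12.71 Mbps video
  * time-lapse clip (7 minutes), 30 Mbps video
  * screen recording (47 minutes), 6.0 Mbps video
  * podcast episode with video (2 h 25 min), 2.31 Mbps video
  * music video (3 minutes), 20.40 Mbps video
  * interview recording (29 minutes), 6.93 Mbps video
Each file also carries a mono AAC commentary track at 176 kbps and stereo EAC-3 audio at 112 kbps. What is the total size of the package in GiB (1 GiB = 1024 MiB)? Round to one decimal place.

Audio total: 176 + 112 = 288 kbps = 0.288 Mbps.
TV episode: 12.998 Mbps × 2160 s = 28075.7 Mb
time-lapse clip: 30.288 Mbps × 420 s = 12721.0 Mb
screen recording: 6.288 Mbps × 2820 s = 17732.2 Mb
podcast episode with video: 2.598 Mbps × 8700 s = 22602.6 Mb
music video: 20.688 Mbps × 180 s = 3723.8 Mb
interview recording: 7.218 Mbps × 1740 s = 12559.3 Mb
Total: 97414.6 Mb = 12176.8 MB.
= 11.34 GiB.

11.3 GiB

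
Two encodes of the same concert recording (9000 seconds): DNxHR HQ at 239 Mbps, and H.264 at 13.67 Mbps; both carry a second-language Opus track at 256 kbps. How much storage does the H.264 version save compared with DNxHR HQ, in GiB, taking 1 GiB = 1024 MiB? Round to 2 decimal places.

Audio: 256 kbps = 0.256 Mbps.
DNxHR HQ: 239.256 Mbps × 9000 s = 2153304.0 Mb = 250.678 GiB.
H.264: 13.926 Mbps × 9000 s = 125334.0 Mb = 14.591 GiB.
Saving: 250.678 − 14.591 = 236.087 GiB.

236.09 GiB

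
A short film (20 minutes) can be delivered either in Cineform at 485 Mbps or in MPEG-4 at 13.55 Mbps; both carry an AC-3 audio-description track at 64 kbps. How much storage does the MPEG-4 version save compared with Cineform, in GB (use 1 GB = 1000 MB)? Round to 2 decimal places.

20 min = 1200 s
Audio: 64 kbps = 0.064 Mbps.
Cineform: 485.064 Mbps × 1200 s = 582076.8 Mb = 72.760 GB.
MPEG-4: 13.614 Mbps × 1200 s = 16336.8 Mb = 2.042 GB.
Saving: 72.760 − 2.042 = 70.718 GB.

70.72 GB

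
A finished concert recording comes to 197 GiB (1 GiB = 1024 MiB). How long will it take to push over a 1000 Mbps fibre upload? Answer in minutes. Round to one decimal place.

File: 197 GiB = 1692217.1 Mb.
At 1000 Mbps: 1692217.1 / 1000 = 1692.2 s ≈ 28.2 minutes.

28.2 minutes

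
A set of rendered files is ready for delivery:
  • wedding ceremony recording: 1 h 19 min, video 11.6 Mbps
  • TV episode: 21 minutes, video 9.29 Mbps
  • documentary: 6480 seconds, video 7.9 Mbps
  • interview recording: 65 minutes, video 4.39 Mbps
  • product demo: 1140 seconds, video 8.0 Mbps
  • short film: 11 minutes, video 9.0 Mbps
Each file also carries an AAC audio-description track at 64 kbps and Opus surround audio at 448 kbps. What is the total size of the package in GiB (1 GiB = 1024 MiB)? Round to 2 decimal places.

18.55 GiB

Audio total: 64 + 448 = 512 kbps = 0.512 Mbps.
wedding ceremony recording: 12.112 Mbps × 4740 s = 57410.9 Mb
TV episode: 9.802 Mbps × 1260 s = 12350.5 Mb
documentary: 8.412 Mbps × 6480 s = 54509.8 Mb
interview recording: 4.902 Mbps × 3900 s = 19117.8 Mb
product demo: 8.512 Mbps × 1140 s = 9703.7 Mb
short film: 9.512 Mbps × 660 s = 6277.9 Mb
Total: 159370.6 Mb = 19921.3 MB.
= 18.55 GiB.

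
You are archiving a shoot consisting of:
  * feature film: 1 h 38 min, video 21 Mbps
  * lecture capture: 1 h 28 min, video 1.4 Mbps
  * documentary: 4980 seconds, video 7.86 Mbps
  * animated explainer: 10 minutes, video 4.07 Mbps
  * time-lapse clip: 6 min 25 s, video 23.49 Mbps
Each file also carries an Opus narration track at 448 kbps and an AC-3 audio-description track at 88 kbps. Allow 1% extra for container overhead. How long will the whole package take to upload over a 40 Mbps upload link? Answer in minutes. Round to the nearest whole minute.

80 minutes

Audio total: 448 + 88 = 536 kbps = 0.536 Mbps.
feature film: 21.536 Mbps × 5880 s × 1.01 = 127898.0 Mb
lecture capture: 1.936 Mbps × 5280 s × 1.01 = 10324.3 Mb
documentary: 8.396 Mbps × 4980 s × 1.01 = 42230.2 Mb
animated explainer: 4.606 Mbps × 600 s × 1.01 = 2791.2 Mb
time-lapse clip: 24.026 Mbps × 385 s × 1.01 = 9342.5 Mb
Total: 192586.2 Mb = 24073.3 MB.
At 40 Mbps: 192586.2 / 40 = 4815 s ≈ 80.2 minutes.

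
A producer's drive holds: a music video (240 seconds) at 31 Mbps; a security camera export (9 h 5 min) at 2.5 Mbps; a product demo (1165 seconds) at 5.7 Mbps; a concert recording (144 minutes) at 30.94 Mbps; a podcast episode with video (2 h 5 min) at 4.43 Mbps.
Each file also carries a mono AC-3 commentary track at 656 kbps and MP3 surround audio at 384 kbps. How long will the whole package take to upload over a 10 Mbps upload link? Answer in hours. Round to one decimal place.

12.5 hours

Audio total: 656 + 384 = 1040 kbps = 1.040 Mbps.
music video: 32.040 Mbps × 240 s = 7689.6 Mb
security camera export: 3.540 Mbps × 32700 s = 115758.0 Mb
product demo: 6.740 Mbps × 1165 s = 7852.1 Mb
concert recording: 31.980 Mbps × 8640 s = 276307.2 Mb
podcast episode with video: 5.470 Mbps × 7500 s = 41025.0 Mb
Total: 448631.9 Mb = 56079.0 MB.
At 10 Mbps: 448631.9 / 10 = 44863 s ≈ 12.5 hours.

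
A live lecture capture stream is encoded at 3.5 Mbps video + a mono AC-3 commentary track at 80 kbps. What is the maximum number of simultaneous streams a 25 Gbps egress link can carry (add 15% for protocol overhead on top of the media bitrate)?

Audio: 80 kbps = 0.080 Mbps.
Per-viewer media rate: 3.580 Mbps.
On the wire with 15% overhead: 4.117 Mbps.
25 Gbps = 25,000 Mbps; 25,000 / 4.117 = 6072.38 → 6072 viewers.

6072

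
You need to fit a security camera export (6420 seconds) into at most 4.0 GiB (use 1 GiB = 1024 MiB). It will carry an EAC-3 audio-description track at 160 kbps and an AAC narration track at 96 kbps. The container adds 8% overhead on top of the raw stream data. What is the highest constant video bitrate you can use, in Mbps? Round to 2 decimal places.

Budget: 4.0 GiB = 34359.7 Mb.
Stream payload after overhead: 34359.7 / 1.08 = 31814.6 Mb.
Total bitrate budget: 31814.6 Mb / 6420 s = 4.956 Mbps.
Audio total: 160 + 96 = 256 kbps = 0.256 Mbps.
Video: 4.956 − 0.256 = 4.700 Mbps.

4.70 Mbps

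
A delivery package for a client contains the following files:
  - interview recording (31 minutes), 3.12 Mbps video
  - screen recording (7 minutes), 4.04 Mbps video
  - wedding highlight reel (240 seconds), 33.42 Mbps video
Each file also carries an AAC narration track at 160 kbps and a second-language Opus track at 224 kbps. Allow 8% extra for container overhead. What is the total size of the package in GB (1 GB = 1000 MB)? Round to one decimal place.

Audio total: 160 + 224 = 384 kbps = 0.384 Mbps.
interview recording: 3.504 Mbps × 1860 s × 1.08 = 7038.8 Mb
screen recording: 4.424 Mbps × 420 s × 1.08 = 2006.7 Mb
wedding highlight reel: 33.804 Mbps × 240 s × 1.08 = 8762.0 Mb
Total: 17807.6 Mb = 2225.9 MB.
= 2.226 GB.

2.2 GB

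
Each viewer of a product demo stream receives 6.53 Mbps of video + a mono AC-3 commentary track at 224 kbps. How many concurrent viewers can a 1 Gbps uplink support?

Audio: 224 kbps = 0.224 Mbps.
Per-viewer media rate: 6.754 Mbps.
1 Gbps = 1,000 Mbps; 1,000 / 6.754 = 148.06 → 148 viewers.

148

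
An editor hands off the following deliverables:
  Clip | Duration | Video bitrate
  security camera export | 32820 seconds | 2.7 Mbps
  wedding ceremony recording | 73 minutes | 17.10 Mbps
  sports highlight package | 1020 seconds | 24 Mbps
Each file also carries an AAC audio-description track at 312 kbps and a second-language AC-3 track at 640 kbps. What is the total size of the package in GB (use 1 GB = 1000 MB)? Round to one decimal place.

28.0 GB

Audio total: 312 + 640 = 952 kbps = 0.952 Mbps.
security camera export: 3.652 Mbps × 32820 s = 119858.6 Mb
wedding ceremony recording: 18.052 Mbps × 4380 s = 79067.8 Mb
sports highlight package: 24.952 Mbps × 1020 s = 25451.0 Mb
Total: 224377.4 Mb = 28047.2 MB.
= 28.05 GB.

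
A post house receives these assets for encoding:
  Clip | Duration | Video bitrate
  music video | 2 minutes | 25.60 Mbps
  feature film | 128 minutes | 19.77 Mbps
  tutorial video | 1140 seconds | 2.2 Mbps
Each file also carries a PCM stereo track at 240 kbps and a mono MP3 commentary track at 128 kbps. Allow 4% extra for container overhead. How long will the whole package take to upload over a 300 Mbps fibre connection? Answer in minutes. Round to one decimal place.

9.3 minutes

Audio total: 240 + 128 = 368 kbps = 0.368 Mbps.
music video: 25.968 Mbps × 120 s × 1.04 = 3240.8 Mb
feature film: 20.138 Mbps × 7680 s × 1.04 = 160846.2 Mb
tutorial video: 2.568 Mbps × 1140 s × 1.04 = 3044.6 Mb
Total: 167131.7 Mb = 20891.5 MB.
At 300 Mbps: 167131.7 / 300 = 557 s ≈ 9.29 minutes.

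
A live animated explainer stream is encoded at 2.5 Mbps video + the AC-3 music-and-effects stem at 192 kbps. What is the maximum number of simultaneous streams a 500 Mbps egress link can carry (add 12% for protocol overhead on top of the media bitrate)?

165

Audio: 192 kbps = 0.192 Mbps.
Per-viewer media rate: 2.692 Mbps.
On the wire with 12% overhead: 3.015 Mbps.
500 Mbps = 500.0 Mbps; 500.0 / 3.015 = 165.84 → 165 viewers.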